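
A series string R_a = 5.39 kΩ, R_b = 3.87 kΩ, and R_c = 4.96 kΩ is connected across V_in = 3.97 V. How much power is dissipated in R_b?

ΣR = 14.22 kΩ → I = 3.97/14.22 = 0.2792 mA.
V(R_b) = I·R = 1.080 V; P = V·I = 1.080 × 0.2792 = 0.3016 mW.

P ≈ 0.302 mW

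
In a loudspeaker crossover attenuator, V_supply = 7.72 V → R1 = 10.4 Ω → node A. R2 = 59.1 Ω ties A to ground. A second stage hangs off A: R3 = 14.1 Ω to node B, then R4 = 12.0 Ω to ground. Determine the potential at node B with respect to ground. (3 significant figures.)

Node A sees R2 in parallel with the series input of stage 2, R3 + R4 = 26.10 Ω.
Effective lower resistance at A: R2 ‖ 26.10 = 18.10 Ω.
First divider: V_A = V_supply · 18.10/(10.4 + 18.10) = 4.903 V.
Stage 2 is unloaded, so V_B = V_A · R4/(R3+R4) = 4.903 × 12.0/26.10 = 2.254 V.

V_B ≈ 2.25 V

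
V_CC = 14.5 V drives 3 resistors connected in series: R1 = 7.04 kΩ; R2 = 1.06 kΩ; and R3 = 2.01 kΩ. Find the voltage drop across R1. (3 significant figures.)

Series total: ΣR = 7.04 + 1.06 + 2.01 = 10.11 kΩ.
V = V_CC · R/ΣR = 14.5 × 0.6963 = 10.10 V.

V ≈ 10.1 V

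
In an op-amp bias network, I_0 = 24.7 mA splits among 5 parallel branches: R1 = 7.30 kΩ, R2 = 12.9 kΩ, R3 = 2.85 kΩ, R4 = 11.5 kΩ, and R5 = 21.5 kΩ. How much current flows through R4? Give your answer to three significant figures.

I ≈ 3.07 mA

Conductances: ΣG = 1/7.30 + 1/12.9 + 1/2.85 + 1/11.5 + 1/21.5 = 0.6989 (1/kΩ).
Current divider: I(R4) = I_0 · G_k/ΣG = 24.7 × (0.08696/0.6989) = 24.7 × 0.1244 = 3.073 mA.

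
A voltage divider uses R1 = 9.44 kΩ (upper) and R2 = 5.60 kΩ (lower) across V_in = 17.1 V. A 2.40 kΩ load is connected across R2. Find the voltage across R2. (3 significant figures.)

V_out ≈ 2.58 V

First combine the lower leg with the load: R2 ‖ R_L = 1.680 kΩ.
Now apply the divider: V_out = 17.1 × 0.1511 = 2.583 V.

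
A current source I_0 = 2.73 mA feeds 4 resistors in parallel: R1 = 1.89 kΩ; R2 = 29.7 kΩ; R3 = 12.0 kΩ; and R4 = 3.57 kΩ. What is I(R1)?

I ≈ 1.56 mA

Total conductance ΣG = 1/1.89 + 1/29.7 + 1/12.0 + 1/3.57 = 0.9262 (units of 1/kΩ).
By the current-divider rule, I = I_0 · G_k/ΣG = 2.73 × 0.5712 = 1.560 mA.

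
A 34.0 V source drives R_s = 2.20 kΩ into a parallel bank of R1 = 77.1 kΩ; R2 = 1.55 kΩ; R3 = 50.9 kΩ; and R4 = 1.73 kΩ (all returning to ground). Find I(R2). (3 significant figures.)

Combine the parallel branches: R_p = (1/77.1 + 1/1.55 + 1/50.9 + 1/1.73)⁻¹ = 0.7963 kΩ.
V_A = 34.0 × 0.7963/2.996 = 9.036 V.
Branch current I = V_A/R2 = 9.036/1.55 = 5.830 mA.
(Equivalently: I_total = 11.35 mA, then current-divider fraction G_k/ΣG = 0.5137.)

I ≈ 5.83 mA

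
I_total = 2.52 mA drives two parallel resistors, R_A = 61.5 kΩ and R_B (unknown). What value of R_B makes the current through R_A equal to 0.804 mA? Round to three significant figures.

Two-branch current divider: I_A = I_total · R_B/(R_A + R_B).
0.804/2.52 = R_B/(R_A + R_B) → R_B = R_A · (0.3190)/(1 − 0.3190) = 61.5 × 0.4685 = 28.81 kΩ.

R_B ≈ 28.8 kΩ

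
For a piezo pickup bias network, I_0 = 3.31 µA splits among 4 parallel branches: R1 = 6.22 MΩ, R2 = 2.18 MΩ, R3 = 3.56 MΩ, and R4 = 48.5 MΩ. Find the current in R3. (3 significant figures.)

I ≈ 1.01 µA

Conductances: ΣG = 1/6.22 + 1/2.18 + 1/3.56 + 1/48.5 = 0.9210 (1/MΩ).
By the current-divider rule, I = I_0 · G_k/ΣG = 3.31 × 0.3050 = 1.010 µA.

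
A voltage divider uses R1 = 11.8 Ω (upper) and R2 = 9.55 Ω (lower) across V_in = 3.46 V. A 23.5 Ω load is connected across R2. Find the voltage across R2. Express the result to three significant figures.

V_out ≈ 1.26 V

The load sits in parallel with R2, giving an effective lower resistance R2' = R2·R_L/(R2+R_L) = 6.790 Ω.
Now apply the divider: V_out = 3.46 × 0.3653 = 1.264 V.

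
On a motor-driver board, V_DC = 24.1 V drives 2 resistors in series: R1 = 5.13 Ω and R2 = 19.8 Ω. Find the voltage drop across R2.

ΣR = 5.13 + 19.8 = 24.93 Ω.
Voltage divider: V = V_DC · (19.80 / 24.93) = 24.1 × 0.7942 = 19.14 V.

V ≈ 19.1 V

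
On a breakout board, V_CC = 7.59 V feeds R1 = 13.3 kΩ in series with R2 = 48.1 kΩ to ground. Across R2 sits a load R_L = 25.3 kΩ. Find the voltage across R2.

V_out ≈ 4.21 V

First combine the lower leg with the load: R2 ‖ R_L = 16.58 kΩ.
Now apply the divider: V_out = 7.59 × 0.5549 = 4.212 V.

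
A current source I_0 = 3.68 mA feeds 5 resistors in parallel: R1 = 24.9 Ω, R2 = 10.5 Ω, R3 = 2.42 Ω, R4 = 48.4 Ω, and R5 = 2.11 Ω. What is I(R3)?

Conductances: ΣG = 1/24.9 + 1/10.5 + 1/2.42 + 1/48.4 + 1/2.11 = 1.043 (1/Ω).
R3 takes the fraction G_k/ΣG = 0.4132/1.043 = 0.3961, so I = 3.68 × 0.3961 = 1.458 mA.

I ≈ 1.46 mA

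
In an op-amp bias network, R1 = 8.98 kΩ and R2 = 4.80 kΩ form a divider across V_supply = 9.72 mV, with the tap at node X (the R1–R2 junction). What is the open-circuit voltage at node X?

Open-circuit (no load on X): V_th = V_supply · R2/(R1 + R2) = 9.72 × 4.80/(8.980 + 4.80) = 3.386 mV.

V_th ≈ 3.39 mV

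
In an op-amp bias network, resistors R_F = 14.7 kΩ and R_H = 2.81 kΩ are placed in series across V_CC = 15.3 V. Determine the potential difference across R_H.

Series total: ΣR = 14.7 + 2.81 = 17.51 kΩ.
V = V_CC · R/ΣR = 15.3 × 0.1605 = 2.455 V.

V ≈ 2.46 V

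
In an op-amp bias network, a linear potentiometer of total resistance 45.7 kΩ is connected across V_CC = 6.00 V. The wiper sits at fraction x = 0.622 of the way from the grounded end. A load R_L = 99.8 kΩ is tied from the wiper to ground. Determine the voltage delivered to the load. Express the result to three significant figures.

V_out ≈ 3.37 V

Split the track: R_lower = x·R_p = 28.43 kΩ, R_upper = (1−x)·R_p = 17.27 kΩ.
Lower segment in parallel with the load: 28.43 ‖ 99.8 = 22.12 kΩ.
V_out = 6.00 × 22.12/(17.27 + 22.12) = 3.369 V.
(Unloaded: V_out = x·V_CC = 3.73 V.)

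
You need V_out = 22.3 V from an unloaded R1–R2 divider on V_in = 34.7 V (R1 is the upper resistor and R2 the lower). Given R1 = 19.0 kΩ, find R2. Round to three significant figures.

R2 ≈ 34.2 kΩ

Required fraction k = V_out/V_in = 0.6427.
Rearranging, R2 = R1·k/(1−k) = 19.0 × 1.798 = 34.17 kΩ.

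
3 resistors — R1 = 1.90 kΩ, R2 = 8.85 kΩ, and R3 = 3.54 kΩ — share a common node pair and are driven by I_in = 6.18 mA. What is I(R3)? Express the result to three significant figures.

Conductances: ΣG = 1/1.90 + 1/8.85 + 1/3.54 = 0.9218 (1/kΩ).
R3 takes the fraction G_k/ΣG = 0.2825/0.9218 = 0.3065, so I = 6.18 × 0.3065 = 1.894 mA.

I ≈ 1.89 mA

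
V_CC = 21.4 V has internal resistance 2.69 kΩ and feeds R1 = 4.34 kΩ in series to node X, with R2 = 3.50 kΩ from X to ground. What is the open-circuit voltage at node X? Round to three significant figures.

R1' = 2.69 + 4.34 = 7.030 kΩ (source resistance + R1).
With X open, the divider is unloaded: V_th = 21.4 × 3.50/10.53 = 7.113 V.

V_th ≈ 7.11 V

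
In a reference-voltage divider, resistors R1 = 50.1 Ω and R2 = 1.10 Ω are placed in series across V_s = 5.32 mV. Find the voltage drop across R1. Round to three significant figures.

V ≈ 5.21 mV

Series total: ΣR = 50.1 + 1.10 = 51.20 Ω.
By the voltage-divider rule, V = 5.32 × 50.10/51.20 = 5.206 mV.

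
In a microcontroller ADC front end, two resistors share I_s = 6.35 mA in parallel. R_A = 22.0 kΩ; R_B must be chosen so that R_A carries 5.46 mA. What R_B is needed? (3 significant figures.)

In a two-way split, I_A/I_s = R_B/(R_A + R_B).
5.46/6.35 = R_B/(R_A + R_B) → R_B = R_A · (0.8598)/(1 − 0.8598) = 22.0 × 6.135 = 135.0 kΩ.

R_B ≈ 135 kΩ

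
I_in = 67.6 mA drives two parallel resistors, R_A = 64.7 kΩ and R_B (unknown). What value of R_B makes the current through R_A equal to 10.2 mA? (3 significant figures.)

R_B ≈ 11.5 kΩ

In a two-way split, I_A/I_in = R_B/(R_A + R_B).
With f = 0.1509, R_B = R_A · f/(1−f) = 64.7 × 0.1777 = 11.50 kΩ.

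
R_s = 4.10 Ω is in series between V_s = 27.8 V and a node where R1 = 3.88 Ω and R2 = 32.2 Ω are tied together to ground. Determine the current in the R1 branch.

Parallel bank: R_p = 1/(1/3.88 + 1/32.2) = 3.463 Ω.
V_A by voltage divider: V_A = 27.8 × 3.463/(4.10 + 3.463) = 12.73 V.
Branch current I = V_A/R1 = 12.73/3.88 = 3.281 A.
(Equivalently: I_total = 3.676 A, then current-divider fraction G_k/ΣG = 0.8925.)

I ≈ 3.28 A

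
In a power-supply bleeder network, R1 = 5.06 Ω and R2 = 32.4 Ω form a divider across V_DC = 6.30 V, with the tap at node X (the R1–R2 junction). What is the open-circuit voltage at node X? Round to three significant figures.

V_th is the unloaded tap voltage: V_DC · R2/(R1+R2) = 6.30 × 0.8649 = 5.449 V.

V_th ≈ 5.45 V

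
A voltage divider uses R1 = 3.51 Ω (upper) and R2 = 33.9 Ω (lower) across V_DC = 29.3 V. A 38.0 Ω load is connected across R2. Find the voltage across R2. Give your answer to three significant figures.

V_out ≈ 24.5 V

First combine the lower leg with the load: R2 ‖ R_L = 17.92 Ω.
Voltage divider with the loaded lower leg: V_out = 29.3 × 17.92/(3.51 + 17.92) = 29.3 × 0.8362 = 24.50 V.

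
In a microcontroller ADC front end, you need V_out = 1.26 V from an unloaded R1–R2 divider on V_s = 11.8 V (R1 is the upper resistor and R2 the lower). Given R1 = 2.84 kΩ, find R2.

R2 ≈ 0.340 kΩ

The divider ratio is R2/(R1+R2) = 1.26/11.8 = 0.1068.
R2 = R1 · 0.1068/(1 − 0.1068) = 0.3395 kΩ.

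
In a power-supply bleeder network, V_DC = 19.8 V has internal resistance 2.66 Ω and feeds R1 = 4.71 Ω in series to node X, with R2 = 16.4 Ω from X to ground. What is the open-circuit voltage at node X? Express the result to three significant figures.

R1' = 2.66 + 4.71 = 7.370 Ω (source resistance + R1).
V_th is the unloaded tap voltage: V_DC · R2/(R1'+R2) = 19.8 × 0.6899 = 13.66 V.

V_th ≈ 13.7 V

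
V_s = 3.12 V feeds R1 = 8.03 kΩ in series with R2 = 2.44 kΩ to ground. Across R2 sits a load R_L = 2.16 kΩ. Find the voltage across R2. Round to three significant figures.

First combine the lower leg with the load: R2 ‖ R_L = 1.146 kΩ.
Now apply the divider: V_out = 3.12 × 0.1249 = 0.3896 V.
(Unloaded it would be 0.727 V; the load pulls it down.)

V_out ≈ 0.390 V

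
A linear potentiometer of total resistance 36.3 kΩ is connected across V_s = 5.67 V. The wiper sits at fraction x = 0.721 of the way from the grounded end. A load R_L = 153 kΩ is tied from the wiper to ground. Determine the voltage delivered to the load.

Split the track: R_lower = x·R_p = 26.17 kΩ, R_upper = (1−x)·R_p = 10.13 kΩ.
Lower segment in parallel with the load: 26.17 ‖ 153 = 22.35 kΩ.
Then V_out = V_s · 22.35/(10.13 + 22.35) = 3.902 V.

V_out ≈ 3.90 V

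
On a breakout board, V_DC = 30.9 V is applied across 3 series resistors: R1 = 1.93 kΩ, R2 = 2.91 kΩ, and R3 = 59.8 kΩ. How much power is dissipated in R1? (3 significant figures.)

P ≈ 0.441 mW

The common current is I = 30.9/64.64 = 0.4780 mA.
V(R1) = I·R = 0.9226 V; P = V·I = 0.9226 × 0.4780 = 0.4410 mW.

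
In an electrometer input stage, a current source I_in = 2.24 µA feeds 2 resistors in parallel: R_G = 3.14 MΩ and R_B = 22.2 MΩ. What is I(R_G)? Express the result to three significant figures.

I ≈ 1.96 µA

For two parallel branches, I_k = I_in · (other R)/(sum of R).
I(R_G) = 2.24 × 22.2/(3.14 + 22.2) = 2.24 × 0.8761 = 1.962 µA.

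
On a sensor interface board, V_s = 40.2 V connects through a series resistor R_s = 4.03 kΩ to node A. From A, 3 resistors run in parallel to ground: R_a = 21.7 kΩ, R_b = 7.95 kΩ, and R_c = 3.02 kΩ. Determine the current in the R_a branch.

I ≈ 0.612 mA

Equivalent of the parallel group: R_p = 1.988 kΩ.
Node voltage V_A = V_s · R_p/(R_s + R_p) = 40.2 × 0.3304 = 13.28 V.
I(R_a) = V_A / R_a = 13.28/21.7 = 0.6120 mA.
(Check via current divider: I_total = 6.680 mA; share G_k/ΣG = 0.09162 → same result.)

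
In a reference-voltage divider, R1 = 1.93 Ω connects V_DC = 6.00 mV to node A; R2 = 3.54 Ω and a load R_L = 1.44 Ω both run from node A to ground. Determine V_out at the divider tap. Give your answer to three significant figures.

V_out ≈ 2.08 mV

R2 ‖ R_L = (3.54 × 1.44)/(3.54 + 1.44) = 1.024 Ω.
Then V_out = V_DC · R2'/(R1 + R2') = 6.00 × 1.024/2.954 = 2.079 mV.
(Unloaded it would be 3.88 mV; the load pulls it down.)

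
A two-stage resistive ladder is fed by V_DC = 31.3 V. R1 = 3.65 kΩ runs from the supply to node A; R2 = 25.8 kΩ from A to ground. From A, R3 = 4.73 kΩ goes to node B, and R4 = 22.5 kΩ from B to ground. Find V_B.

Node A sees R2 in parallel with the series input of stage 2, R3 + R4 = 27.23 kΩ.
Effective lower resistance at A: R2 ‖ 27.23 = 13.25 kΩ.
First divider: V_A = V_DC · 13.25/(3.65 + 13.25) = 24.54 V.
Then the unloaded second divider: V_B = V_A × R4/(R3+R4) = 24.54 × 0.8263 = 20.28 V.

V_B ≈ 20.3 V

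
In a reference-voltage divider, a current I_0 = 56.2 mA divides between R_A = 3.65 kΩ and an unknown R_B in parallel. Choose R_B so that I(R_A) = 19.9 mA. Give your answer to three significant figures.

R_B ≈ 2.00 kΩ

The fraction through R_A equals R_B/(R_A+R_B).
19.9/56.2 = R_B/(R_A + R_B) → R_B = R_A · (0.3541)/(1 − 0.3541) = 3.65 × 0.5482 = 2.001 kΩ.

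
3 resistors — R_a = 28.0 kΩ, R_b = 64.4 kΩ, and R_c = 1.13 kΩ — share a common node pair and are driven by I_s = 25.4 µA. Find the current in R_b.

I ≈ 0.421 µA

ΣG = 1/28.0 + 1/64.4 + 1/1.13 = 0.9362.
Current divider: I(R_b) = I_s · G_k/ΣG = 25.4 × (0.01553/0.9362) = 25.4 × 0.01659 = 0.4213 µA.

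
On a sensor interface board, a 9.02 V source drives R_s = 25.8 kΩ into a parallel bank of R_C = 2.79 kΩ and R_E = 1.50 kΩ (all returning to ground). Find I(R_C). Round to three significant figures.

I ≈ 0.118 mA

Equivalent of the parallel group: R_p = 0.9755 kΩ.
Node voltage V_A = V_CC · R_p/(R_s + R_p) = 9.02 × 0.03643 = 0.3286 V.
I(R_C) = V_A / R_C = 0.3286/2.79 = 0.1178 mA.
(Equivalently: I_total = 0.3369 mA, then current-divider fraction G_k/ΣG = 0.3497.)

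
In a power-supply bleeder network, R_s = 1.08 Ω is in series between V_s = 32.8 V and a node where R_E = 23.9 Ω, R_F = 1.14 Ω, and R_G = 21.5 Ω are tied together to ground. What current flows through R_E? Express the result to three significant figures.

I ≈ 0.672 A

Equivalent of the parallel group: R_p = 1.036 Ω.
V_A by voltage divider: V_A = 32.8 × 1.036/(1.08 + 1.036) = 16.06 V.
I(R_E) = V_A / R_E = 16.06/23.9 = 0.6718 A.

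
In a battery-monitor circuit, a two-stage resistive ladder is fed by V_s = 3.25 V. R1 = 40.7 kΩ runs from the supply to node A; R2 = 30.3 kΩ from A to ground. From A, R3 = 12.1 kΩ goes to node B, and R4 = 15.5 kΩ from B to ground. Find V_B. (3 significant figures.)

V_B ≈ 0.478 V

Node A sees R2 in parallel with the series input of stage 2, R3 + R4 = 27.60 kΩ.
R2 ‖ (R3+R4) = 14.44 kΩ.
So V_A = 3.25 × 0.2619 = 0.8513 V.
Stage 2 is unloaded, so V_B = V_A · R4/(R3+R4) = 0.8513 × 15.5/27.60 = 0.4781 V.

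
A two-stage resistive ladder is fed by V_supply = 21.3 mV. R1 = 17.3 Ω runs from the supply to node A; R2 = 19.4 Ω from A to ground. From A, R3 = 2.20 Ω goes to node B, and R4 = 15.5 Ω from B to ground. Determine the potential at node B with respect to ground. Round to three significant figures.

The second stage (R3 + R4 = 17.70 Ω) loads node A in parallel with R2.
R2 ‖ (R3+R4) = 9.256 Ω.
V_A = 21.3 × 9.256/(17.3 + 9.256) = 7.424 mV.
V_B = V_A × 0.8757 = 6.501 mV.

V_B ≈ 6.50 mV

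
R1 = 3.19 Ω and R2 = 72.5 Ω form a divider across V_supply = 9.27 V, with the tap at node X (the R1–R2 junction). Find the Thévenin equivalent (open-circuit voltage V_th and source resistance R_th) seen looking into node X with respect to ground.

V_th is the unloaded tap voltage: V_supply · R2/(R1+R2) = 9.27 × 0.9579 = 8.879 V.
Looking into X with the source shorted: R_th = R1·R2/(R1+R2) = 3.190 × 72.5/75.69 = 3.056 Ω.

V_th ≈ 8.88 V, R_th ≈ 3.06 Ω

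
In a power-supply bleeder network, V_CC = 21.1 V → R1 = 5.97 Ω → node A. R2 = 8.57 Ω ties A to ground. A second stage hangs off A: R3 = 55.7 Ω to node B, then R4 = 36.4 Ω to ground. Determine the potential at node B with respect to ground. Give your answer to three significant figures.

The second stage (R3 + R4 = 92.10 Ω) loads node A in parallel with R2.
Effective lower resistance at A: R2 ‖ 92.10 = 7.840 Ω.
First divider: V_A = V_CC · 7.840/(5.97 + 7.840) = 11.98 V.
V_B = V_A × 0.3952 = 4.734 V.

V_B ≈ 4.73 V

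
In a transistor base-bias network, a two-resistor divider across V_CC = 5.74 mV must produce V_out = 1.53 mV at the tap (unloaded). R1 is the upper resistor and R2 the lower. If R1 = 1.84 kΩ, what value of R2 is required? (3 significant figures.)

R2 ≈ 0.669 kΩ

The divider ratio is R2/(R1+R2) = 1.53/5.74 = 0.2666.
Rearranging, R2 = R1·k/(1−k) = 1.84 × 0.3634 = 0.6687 kΩ.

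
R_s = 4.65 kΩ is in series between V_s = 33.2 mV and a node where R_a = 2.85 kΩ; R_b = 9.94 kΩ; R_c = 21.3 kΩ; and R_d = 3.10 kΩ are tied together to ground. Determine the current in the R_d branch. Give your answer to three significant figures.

Combine the parallel branches: R_p = (1/2.85 + 1/9.94 + 1/21.3 + 1/3.10)⁻¹ = 1.218 kΩ.
V_A = 33.2 × 1.218/5.868 = 6.891 mV.
Branch current I = V_A/R_d = 6.891/3.10 = 2.223 µA.

I ≈ 2.22 µA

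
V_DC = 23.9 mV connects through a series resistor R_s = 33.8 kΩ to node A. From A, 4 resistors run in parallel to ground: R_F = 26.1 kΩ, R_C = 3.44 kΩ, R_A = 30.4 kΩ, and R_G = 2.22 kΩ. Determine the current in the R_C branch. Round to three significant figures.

I ≈ 0.244 µA

Parallel bank: R_p = 1/(1/26.1 + 1/3.44 + 1/30.4 + 1/2.22) = 1.231 kΩ.
V_A = 23.9 × 1.231/35.03 = 0.8398 mV.
I(R_C) = V_A / R_C = 0.8398/3.44 = 0.2441 µA.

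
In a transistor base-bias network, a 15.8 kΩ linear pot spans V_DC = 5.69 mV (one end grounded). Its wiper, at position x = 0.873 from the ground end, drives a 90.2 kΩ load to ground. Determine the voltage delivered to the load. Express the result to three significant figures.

V_out ≈ 4.87 mV

The pot divides into 2.007 kΩ above the wiper and 13.79 kΩ below.
Lower segment in parallel with the load: 13.79 ‖ 90.2 = 11.96 kΩ.
Loaded-divider output: V_out = 5.69 × 0.8564 = 4.873 mV.
(Unloaded: V_out = x·V_DC = 4.97 mV.)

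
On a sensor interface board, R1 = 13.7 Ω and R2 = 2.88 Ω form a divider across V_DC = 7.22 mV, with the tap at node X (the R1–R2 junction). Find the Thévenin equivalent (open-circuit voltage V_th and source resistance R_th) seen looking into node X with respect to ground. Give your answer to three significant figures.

V_th ≈ 1.25 mV, R_th ≈ 2.38 Ω

With X open, the divider is unloaded: V_th = 7.22 × 2.88/16.58 = 1.254 mV.
Looking into X with the source shorted: R_th = R1·R2/(R1+R2) = 13.70 × 2.88/16.58 = 2.380 Ω.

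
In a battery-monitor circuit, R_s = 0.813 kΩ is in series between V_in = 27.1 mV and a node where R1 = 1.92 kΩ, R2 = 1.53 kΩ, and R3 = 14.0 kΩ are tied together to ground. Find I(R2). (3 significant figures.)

Parallel bank: R_p = 1/(1/1.92 + 1/1.53 + 1/14.0) = 0.8027 kΩ.
V_A = 27.1 × 0.8027/1.616 = 13.46 mV.
Branch current I = V_A/R2 = 13.46/1.53 = 8.800 µA.

I ≈ 8.80 µA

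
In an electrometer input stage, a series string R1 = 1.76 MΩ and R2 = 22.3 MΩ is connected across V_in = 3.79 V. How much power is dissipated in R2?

ΣR = 24.06 MΩ → I = 3.79/24.06 = 0.1575 µA.
P = I²R = 0.02481 × 22.3 = 0.5533 µW.

P ≈ 0.553 µW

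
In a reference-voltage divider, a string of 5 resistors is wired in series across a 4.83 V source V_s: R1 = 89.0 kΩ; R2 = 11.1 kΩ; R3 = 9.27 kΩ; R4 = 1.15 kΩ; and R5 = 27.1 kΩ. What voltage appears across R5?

Series total: ΣR = 89.0 + 11.1 + 9.27 + 1.15 + 27.1 = 137.6 kΩ.
Voltage divider: V = V_s · (27.10 / 137.6) = 4.83 × 0.1969 = 0.9511 V.

V ≈ 0.951 V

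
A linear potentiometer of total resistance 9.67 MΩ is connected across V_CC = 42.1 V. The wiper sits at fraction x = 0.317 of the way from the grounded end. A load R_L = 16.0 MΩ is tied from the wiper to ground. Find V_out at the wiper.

Split the track: R_lower = x·R_p = 3.065 MΩ, R_upper = (1−x)·R_p = 6.605 MΩ.
Lower segment in parallel with the load: 3.065 ‖ 16.0 = 2.573 MΩ.
Loaded-divider output: V_out = 42.1 × 0.2803 = 11.80 V.

V_out ≈ 11.8 V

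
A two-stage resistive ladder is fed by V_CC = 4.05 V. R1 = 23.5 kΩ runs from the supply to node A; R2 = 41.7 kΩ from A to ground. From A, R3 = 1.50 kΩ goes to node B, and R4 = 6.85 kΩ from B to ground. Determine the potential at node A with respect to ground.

The second stage (R3 + R4 = 8.350 kΩ) loads node A in parallel with R2.
Effective lower resistance at A: R2 ‖ 8.350 = 6.957 kΩ.
So V_A = 4.05 × 0.2284 = 0.9251 V.

V_A ≈ 0.925 V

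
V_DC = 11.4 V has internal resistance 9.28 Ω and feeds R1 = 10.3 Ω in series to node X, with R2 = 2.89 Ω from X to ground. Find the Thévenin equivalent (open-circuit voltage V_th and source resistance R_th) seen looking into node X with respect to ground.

V_th ≈ 1.47 V, R_th ≈ 2.52 Ω

R1' = 9.28 + 10.3 = 19.58 Ω (source resistance + R1).
With X open, the divider is unloaded: V_th = 11.4 × 2.89/22.47 = 1.466 V.
Looking into X with the source shorted: R_th = R1'·R2/(R1'+R2) = 19.58 × 2.89/22.47 = 2.518 Ω.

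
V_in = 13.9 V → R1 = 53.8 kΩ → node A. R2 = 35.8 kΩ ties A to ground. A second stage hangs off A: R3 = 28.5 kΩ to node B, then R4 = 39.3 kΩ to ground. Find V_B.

V_B ≈ 2.44 V

Looking into the second stage from A: R3 + R4 = 67.80 kΩ appears in parallel with R2.
Effective lower resistance at A: R2 ‖ 67.80 = 23.43 kΩ.
First divider: V_A = V_in · 23.43/(53.8 + 23.43) = 4.217 V.
Then the unloaded second divider: V_B = V_A × R4/(R3+R4) = 4.217 × 0.5796 = 2.444 V.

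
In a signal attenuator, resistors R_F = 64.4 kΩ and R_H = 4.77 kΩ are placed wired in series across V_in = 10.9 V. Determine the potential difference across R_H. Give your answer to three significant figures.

V ≈ 0.752 V

Total series resistance ΣR = 64.4 + 4.77 = 69.17 kΩ.
V = V_in · R/ΣR = 10.9 × 0.06896 = 0.7517 V.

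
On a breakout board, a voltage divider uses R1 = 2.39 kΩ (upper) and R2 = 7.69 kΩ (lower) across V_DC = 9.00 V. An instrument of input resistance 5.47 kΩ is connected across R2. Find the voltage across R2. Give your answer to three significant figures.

V_out ≈ 5.15 V

First combine the lower leg with the load: R2 ‖ R_L = 3.196 kΩ.
Then V_out = V_DC · R2'/(R1 + R2') = 9.00 × 3.196/5.586 = 5.150 V.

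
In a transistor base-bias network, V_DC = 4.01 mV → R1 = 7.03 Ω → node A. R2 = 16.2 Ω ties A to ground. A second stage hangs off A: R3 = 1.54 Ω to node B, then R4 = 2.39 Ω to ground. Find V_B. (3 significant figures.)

Looking into the second stage from A: R3 + R4 = 3.930 Ω appears in parallel with R2.
R2 ‖ (R3+R4) = 3.163 Ω.
V_A = 4.01 × 3.163/(7.03 + 3.163) = 1.244 mV.
Then the unloaded second divider: V_B = V_A × R4/(R3+R4) = 1.244 × 0.6081 = 0.7567 mV.

V_B ≈ 0.757 mV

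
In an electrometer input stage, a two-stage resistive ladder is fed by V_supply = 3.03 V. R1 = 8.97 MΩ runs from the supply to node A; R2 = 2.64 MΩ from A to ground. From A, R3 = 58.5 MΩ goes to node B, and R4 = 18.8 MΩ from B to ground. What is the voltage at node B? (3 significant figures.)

Node A sees R2 in parallel with the series input of stage 2, R3 + R4 = 77.30 MΩ.
R2 ‖ (R3+R4) = 2.553 MΩ.
So V_A = 3.03 × 0.2215 = 0.6713 V.
Then the unloaded second divider: V_B = V_A × R4/(R3+R4) = 0.6713 × 0.2432 = 0.1633 V.

V_B ≈ 0.163 V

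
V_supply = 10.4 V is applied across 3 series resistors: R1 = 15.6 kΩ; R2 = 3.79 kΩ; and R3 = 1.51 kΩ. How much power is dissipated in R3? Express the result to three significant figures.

The common current is I = 10.4/20.90 = 0.4976 mA.
P = I²R = 0.2476 × 1.51 = 0.3739 mW.

P ≈ 0.374 mW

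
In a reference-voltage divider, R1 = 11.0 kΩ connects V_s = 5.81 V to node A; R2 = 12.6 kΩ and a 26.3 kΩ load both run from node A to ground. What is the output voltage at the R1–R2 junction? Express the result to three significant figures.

The load sits in parallel with R2, giving an effective lower resistance R2' = R2·R_L/(R2+R_L) = 8.519 kΩ.
Now apply the divider: V_out = 5.81 × 0.4364 = 2.536 V.

V_out ≈ 2.54 V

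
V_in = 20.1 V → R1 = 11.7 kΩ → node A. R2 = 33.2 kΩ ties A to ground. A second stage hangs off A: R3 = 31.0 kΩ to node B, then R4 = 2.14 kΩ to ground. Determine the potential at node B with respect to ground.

Looking into the second stage from A: R3 + R4 = 33.14 kΩ appears in parallel with R2.
Effective lower resistance at A: R2 ‖ 33.14 = 16.58 kΩ.
First divider: V_A = V_in · 16.58/(11.7 + 16.58) = 11.79 V.
Then the unloaded second divider: V_B = V_A × R4/(R3+R4) = 11.79 × 0.06457 = 0.7611 V.

V_B ≈ 0.761 V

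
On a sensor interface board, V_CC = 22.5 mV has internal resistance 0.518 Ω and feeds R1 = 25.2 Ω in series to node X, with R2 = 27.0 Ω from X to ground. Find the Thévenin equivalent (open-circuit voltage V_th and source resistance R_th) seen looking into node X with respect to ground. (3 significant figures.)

V_th ≈ 11.5 mV, R_th ≈ 13.2 Ω

R1' = 0.518 + 25.2 = 25.72 Ω (source resistance + R1).
With X open, the divider is unloaded: V_th = 22.5 × 27.0/52.72 = 11.52 mV.
With V_CC suppressed (replaced by a short), R_th = R1' ‖ R2 = (25.72 × 27.0)/(25.72 + 27.0) = 13.17 Ω.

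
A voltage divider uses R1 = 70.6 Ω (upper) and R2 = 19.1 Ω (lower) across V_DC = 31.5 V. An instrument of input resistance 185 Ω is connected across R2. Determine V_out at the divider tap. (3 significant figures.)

V_out ≈ 6.20 V

R2 ‖ R_L = (19.1 × 185)/(19.1 + 185) = 17.31 Ω.
Voltage divider with the loaded lower leg: V_out = 31.5 × 17.31/(70.6 + 17.31) = 31.5 × 0.1969 = 6.203 V.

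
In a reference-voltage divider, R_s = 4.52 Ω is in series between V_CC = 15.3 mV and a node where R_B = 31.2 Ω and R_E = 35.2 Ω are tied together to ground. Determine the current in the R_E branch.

I ≈ 0.341 mA

Combine the parallel branches: R_p = (1/31.2 + 1/35.2)⁻¹ = 16.54 Ω.
V_A = 15.3 × 16.54/21.06 = 12.02 mV.
Branch current I = V_A/R_E = 12.02/35.2 = 0.3414 mA.
(Check via current divider: I_total = 0.7265 mA; share G_k/ΣG = 0.4699 → same result.)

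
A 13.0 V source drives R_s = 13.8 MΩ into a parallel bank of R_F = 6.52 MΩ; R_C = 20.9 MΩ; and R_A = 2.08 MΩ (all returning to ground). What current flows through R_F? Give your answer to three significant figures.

I ≈ 0.192 µA

Parallel bank: R_p = 1/(1/6.52 + 1/20.9 + 1/2.08) = 1.466 MΩ.
V_A by voltage divider: V_A = 13.0 × 1.466/(13.8 + 1.466) = 1.249 V.
Branch current I = V_A/R_F = 1.249/6.52 = 0.1915 µA.
(Equivalently: I_total = 0.8515 µA, then current-divider fraction G_k/ΣG = 0.2249.)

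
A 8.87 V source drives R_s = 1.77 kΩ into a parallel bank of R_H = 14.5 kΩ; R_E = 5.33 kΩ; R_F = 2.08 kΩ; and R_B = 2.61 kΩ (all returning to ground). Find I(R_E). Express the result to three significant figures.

Equivalent of the parallel group: R_p = 0.8925 kΩ.
V_A = 8.87 × 0.8925/2.662 = 2.973 V.
I(R_E) = V_A / R_E = 2.973/5.33 = 0.5578 mA.
(Equivalently: I_total = 3.332 mA, then current-divider fraction G_k/ΣG = 0.1674.)

I ≈ 0.558 mA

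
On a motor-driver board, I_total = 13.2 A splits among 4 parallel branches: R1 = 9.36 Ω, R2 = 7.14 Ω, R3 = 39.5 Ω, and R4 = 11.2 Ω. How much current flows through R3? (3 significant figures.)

ΣG = 1/9.36 + 1/7.14 + 1/39.5 + 1/11.2 = 0.3615.
R3 takes the fraction G_k/ΣG = 0.02532/0.3615 = 0.07003, so I = 13.2 × 0.07003 = 0.9244 A.

I ≈ 0.924 A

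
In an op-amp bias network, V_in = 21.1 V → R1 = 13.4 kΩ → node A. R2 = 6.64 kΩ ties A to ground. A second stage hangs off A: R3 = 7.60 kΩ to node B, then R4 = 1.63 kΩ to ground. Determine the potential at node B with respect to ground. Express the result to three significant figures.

The second stage (R3 + R4 = 9.230 kΩ) loads node A in parallel with R2.
Effective lower resistance at A: R2 ‖ 9.230 = 3.862 kΩ.
So V_A = 21.1 × 0.2237 = 4.721 V.
Then the unloaded second divider: V_B = V_A × R4/(R3+R4) = 4.721 × 0.1766 = 0.8336 V.

V_B ≈ 0.834 V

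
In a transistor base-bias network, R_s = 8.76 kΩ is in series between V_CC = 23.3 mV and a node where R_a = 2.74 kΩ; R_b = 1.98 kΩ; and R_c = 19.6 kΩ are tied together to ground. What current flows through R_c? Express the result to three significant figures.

I ≈ 0.131 µA

Parallel bank: R_p = 1/(1/2.74 + 1/1.98 + 1/19.6) = 1.086 kΩ.
V_A = 23.3 × 1.086/9.846 = 2.569 mV.
Branch current I = V_A/R_c = 2.569/19.6 = 0.1311 µA.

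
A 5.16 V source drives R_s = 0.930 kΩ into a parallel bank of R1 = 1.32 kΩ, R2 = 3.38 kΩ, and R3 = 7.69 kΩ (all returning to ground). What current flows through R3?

Equivalent of the parallel group: R_p = 0.8450 kΩ.
V_A by voltage divider: V_A = 5.16 × 0.8450/(0.930 + 0.8450) = 2.456 V.
Branch current I = V_A/R3 = 2.456/7.69 = 0.3194 mA.

I ≈ 0.319 mA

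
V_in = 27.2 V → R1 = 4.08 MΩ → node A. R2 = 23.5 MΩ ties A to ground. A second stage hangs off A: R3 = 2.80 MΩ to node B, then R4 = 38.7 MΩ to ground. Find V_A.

Looking into the second stage from A: R3 + R4 = 41.50 MΩ appears in parallel with R2.
Effective lower resistance at A: R2 ‖ 41.50 = 15.00 MΩ.
First divider: V_A = V_in · 15.00/(4.08 + 15.00) = 21.38 V.

V_A ≈ 21.4 V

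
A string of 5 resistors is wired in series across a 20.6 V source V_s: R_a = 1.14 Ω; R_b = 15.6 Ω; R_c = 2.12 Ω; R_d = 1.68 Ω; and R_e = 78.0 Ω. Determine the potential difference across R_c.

V ≈ 0.443 V

ΣR = 1.14 + 15.6 + 2.12 + 1.68 + 78.0 = 98.54 Ω.
Voltage divider: V = V_s · (2.120 / 98.54) = 20.6 × 0.02151 = 0.4432 V.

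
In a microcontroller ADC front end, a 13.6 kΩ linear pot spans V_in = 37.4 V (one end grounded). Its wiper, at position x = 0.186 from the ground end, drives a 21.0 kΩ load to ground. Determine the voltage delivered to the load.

Lower segment x·R_p = 2.530 kΩ; upper segment (1−x)·R_p = 11.07 kΩ.
R_L loads the lower segment: effective lower R = 2.258 kΩ.
Then V_out = V_in · 2.258/(11.07 + 2.258) = 6.335 V.

V_out ≈ 6.34 V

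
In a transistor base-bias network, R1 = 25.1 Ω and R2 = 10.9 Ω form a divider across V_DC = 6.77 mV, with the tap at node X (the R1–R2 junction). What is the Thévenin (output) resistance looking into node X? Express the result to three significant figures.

Looking into X with the source shorted: R_th = R1·R2/(R1+R2) = 25.10 × 10.9/36.00 = 7.600 Ω.

R_th ≈ 7.60 Ω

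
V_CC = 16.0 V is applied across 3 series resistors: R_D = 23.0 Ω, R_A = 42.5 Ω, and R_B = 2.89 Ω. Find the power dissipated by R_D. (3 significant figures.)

The common current is I = 16.0/68.39 = 0.2340 A.
P = I²R = 0.05473 × 23.0 = 1.259 W.

P ≈ 1.26 W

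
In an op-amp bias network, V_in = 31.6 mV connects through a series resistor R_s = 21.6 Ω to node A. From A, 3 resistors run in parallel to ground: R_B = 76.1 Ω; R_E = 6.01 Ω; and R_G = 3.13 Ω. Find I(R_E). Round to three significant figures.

Parallel bank: R_p = 1/(1/76.1 + 1/6.01 + 1/3.13) = 2.004 Ω.
V_A = 31.6 × 2.004/23.60 = 2.683 mV.
I(R_E) = V_A / R_E = 2.683/6.01 = 0.4464 mA.

I ≈ 0.446 mA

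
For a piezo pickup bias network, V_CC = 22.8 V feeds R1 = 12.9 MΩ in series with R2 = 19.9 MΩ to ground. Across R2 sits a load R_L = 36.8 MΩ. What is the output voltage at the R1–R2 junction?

First combine the lower leg with the load: R2 ‖ R_L = 12.92 MΩ.
Voltage divider with the loaded lower leg: V_out = 22.8 × 12.92/(12.9 + 12.92) = 22.8 × 0.5003 = 11.41 V.

V_out ≈ 11.4 V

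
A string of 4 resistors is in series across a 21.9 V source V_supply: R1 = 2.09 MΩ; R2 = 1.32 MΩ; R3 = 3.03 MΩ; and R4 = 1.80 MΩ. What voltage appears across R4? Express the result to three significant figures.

V ≈ 4.78 V

ΣR = 2.09 + 1.32 + 3.03 + 1.80 = 8.240 MΩ.
V = V_supply · R/ΣR = 21.9 × 0.2184 = 4.784 V.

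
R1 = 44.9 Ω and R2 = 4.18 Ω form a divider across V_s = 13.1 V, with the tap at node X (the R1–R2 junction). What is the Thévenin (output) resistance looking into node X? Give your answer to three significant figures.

Looking into X with the source shorted: R_th = R1·R2/(R1+R2) = 44.90 × 4.18/49.08 = 3.824 Ω.

R_th ≈ 3.82 Ω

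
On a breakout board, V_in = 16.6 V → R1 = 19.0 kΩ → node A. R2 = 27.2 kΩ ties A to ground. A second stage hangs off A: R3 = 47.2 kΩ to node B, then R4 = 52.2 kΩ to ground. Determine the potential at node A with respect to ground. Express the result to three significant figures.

The second stage (R3 + R4 = 99.40 kΩ) loads node A in parallel with R2.
Effective lower resistance at A: R2 ‖ 99.40 = 21.36 kΩ.
V_A = 16.6 × 21.36/(19.0 + 21.36) = 8.785 V.

V_A ≈ 8.78 V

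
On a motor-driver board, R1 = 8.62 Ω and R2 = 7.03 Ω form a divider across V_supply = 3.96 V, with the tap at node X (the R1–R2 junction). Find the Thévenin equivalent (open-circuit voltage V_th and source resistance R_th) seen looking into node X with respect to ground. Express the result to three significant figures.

V_th ≈ 1.78 V, R_th ≈ 3.87 Ω

With X open, the divider is unloaded: V_th = 3.96 × 7.03/15.65 = 1.779 V.
With V_supply suppressed (replaced by a short), R_th = R1 ‖ R2 = (8.620 × 7.03)/(8.620 + 7.03) = 3.872 Ω.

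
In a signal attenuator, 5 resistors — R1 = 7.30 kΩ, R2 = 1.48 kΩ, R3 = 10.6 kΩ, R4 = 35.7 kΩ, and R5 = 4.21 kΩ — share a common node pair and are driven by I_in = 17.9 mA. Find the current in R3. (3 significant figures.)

I ≈ 1.44 mA

ΣG = 1/7.30 + 1/1.48 + 1/10.6 + 1/35.7 + 1/4.21 = 1.173.
Current divider: I(R3) = I_in · G_k/ΣG = 17.9 × (0.09434/1.173) = 17.9 × 0.08046 = 1.440 mA.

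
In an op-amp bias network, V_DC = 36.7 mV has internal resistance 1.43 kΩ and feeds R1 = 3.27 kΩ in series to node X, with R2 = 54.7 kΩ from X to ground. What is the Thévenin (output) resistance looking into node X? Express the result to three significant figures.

R_th ≈ 4.33 kΩ

R1' = 1.43 + 3.27 = 4.700 kΩ (source resistance + R1).
Looking into X with the source shorted: R_th = R1'·R2/(R1'+R2) = 4.700 × 54.7/59.40 = 4.328 kΩ.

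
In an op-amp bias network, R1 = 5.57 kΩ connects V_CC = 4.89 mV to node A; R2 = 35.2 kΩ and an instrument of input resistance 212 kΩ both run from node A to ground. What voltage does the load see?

V_out ≈ 4.13 mV

R2 ‖ R_L = (35.2 × 212)/(35.2 + 212) = 30.19 kΩ.
Now apply the divider: V_out = 4.89 × 0.8442 = 4.128 mV.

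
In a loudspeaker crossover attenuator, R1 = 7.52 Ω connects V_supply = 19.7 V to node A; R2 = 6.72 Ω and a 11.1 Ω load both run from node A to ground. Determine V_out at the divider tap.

V_out ≈ 7.04 V

R2 ‖ R_L = (6.72 × 11.1)/(6.72 + 11.1) = 4.186 Ω.
Then V_out = V_supply · R2'/(R1 + R2') = 19.7 × 4.186/11.71 = 7.044 V.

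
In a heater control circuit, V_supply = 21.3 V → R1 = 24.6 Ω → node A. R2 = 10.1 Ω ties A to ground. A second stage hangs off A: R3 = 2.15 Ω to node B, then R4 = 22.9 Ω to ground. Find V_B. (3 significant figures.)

Looking into the second stage from A: R3 + R4 = 25.05 Ω appears in parallel with R2.
R2 ‖ (R3+R4) = 7.198 Ω.
So V_A = 21.3 × 0.2264 = 4.822 V.
Stage 2 is unloaded, so V_B = V_A · R4/(R3+R4) = 4.822 × 22.9/25.05 = 4.408 V.

V_B ≈ 4.41 V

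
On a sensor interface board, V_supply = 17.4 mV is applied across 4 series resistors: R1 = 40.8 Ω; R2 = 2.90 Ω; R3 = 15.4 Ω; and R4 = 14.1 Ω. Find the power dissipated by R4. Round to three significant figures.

The common current is I = 17.4/73.20 = 0.2377 mA.
V(R4) = I·R = 3.352 mV; P = V·I = 3.352 × 0.2377 = 0.7967 µW.

P ≈ 0.797 µW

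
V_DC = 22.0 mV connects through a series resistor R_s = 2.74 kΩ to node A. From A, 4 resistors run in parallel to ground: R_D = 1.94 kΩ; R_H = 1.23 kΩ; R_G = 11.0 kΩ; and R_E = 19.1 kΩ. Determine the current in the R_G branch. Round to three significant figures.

Combine the parallel branches: R_p = (1/1.94 + 1/1.23 + 1/11.0 + 1/19.1)⁻¹ = 0.6795 kΩ.
Node voltage V_A = V_DC · R_p/(R_s + R_p) = 22.0 × 0.1987 = 4.372 mV.
Branch current I = V_A/R_G = 4.372/11.0 = 0.3974 µA.

I ≈ 0.397 µA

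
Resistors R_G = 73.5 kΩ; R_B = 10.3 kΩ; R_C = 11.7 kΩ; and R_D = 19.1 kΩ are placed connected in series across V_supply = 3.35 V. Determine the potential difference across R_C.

V ≈ 0.342 V

Total series resistance ΣR = 73.5 + 10.3 + 11.7 + 19.1 = 114.6 kΩ.
V = V_supply · R/ΣR = 3.35 × 0.1021 = 0.3420 V.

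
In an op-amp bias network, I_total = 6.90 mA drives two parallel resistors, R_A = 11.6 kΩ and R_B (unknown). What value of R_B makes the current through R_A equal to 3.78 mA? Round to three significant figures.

R_B ≈ 14.1 kΩ

The fraction through R_A equals R_B/(R_A+R_B).
3.78/6.90 = R_B/(R_A + R_B) → R_B = R_A · (0.5478)/(1 − 0.5478) = 11.6 × 1.212 = 14.05 kΩ.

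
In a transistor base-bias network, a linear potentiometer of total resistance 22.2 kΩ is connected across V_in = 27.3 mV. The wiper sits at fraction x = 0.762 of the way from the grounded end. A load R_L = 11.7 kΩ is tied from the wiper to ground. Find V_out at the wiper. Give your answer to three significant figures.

Lower segment x·R_p = 16.92 kΩ; upper segment (1−x)·R_p = 5.284 kΩ.
(x·R_p) ‖ R_L = 6.916 kΩ.
Then V_out = V_in · 6.916/(5.284 + 6.916) = 15.48 mV.

V_out ≈ 15.5 mV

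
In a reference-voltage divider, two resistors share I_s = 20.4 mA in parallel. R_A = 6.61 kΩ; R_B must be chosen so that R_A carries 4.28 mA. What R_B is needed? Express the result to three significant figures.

R_B ≈ 1.76 kΩ

Two-branch current divider: I_A = I_s · R_B/(R_A + R_B).
4.28/20.4 = R_B/(R_A + R_B) → R_B = R_A · (0.2098)/(1 − 0.2098) = 6.61 × 0.2655 = 1.755 kΩ.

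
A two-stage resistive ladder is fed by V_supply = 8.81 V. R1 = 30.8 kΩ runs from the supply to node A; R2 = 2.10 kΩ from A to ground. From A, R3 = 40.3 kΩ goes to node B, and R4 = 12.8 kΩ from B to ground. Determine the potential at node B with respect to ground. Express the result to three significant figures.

V_B ≈ 0.131 V

Looking into the second stage from A: R3 + R4 = 53.10 kΩ appears in parallel with R2.
R2 ‖ (R3+R4) = 2.020 kΩ.
First divider: V_A = V_supply · 2.020/(30.8 + 2.020) = 0.5423 V.
Then the unloaded second divider: V_B = V_A × R4/(R3+R4) = 0.5423 × 0.2411 = 0.1307 V.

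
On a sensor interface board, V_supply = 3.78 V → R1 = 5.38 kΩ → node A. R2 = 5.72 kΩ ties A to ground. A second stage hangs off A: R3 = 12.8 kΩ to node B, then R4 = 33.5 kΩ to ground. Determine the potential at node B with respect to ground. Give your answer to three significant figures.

Looking into the second stage from A: R3 + R4 = 46.30 kΩ appears in parallel with R2.
R2 ‖ (R3+R4) = 5.091 kΩ.
First divider: V_A = V_supply · 5.091/(5.38 + 5.091) = 1.838 V.
Then the unloaded second divider: V_B = V_A × R4/(R3+R4) = 1.838 × 0.7235 = 1.330 V.

V_B ≈ 1.33 V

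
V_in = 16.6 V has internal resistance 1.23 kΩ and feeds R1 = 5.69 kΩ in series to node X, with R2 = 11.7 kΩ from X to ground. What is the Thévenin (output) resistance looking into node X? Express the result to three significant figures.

R1' = 1.23 + 5.69 = 6.920 kΩ (source resistance + R1).
Zeroing V_in shorts the top of R1' to ground, so R_th = R1' ‖ R2 = 4.348 kΩ.

R_th ≈ 4.35 kΩ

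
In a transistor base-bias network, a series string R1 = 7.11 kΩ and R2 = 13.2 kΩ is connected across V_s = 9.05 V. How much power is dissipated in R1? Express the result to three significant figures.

P ≈ 1.41 mW

The common current is I = 9.05/20.31 = 0.4456 mA.
P(R1) = I²·R1 = (0.4456)² × 7.11 = 1.412 mW.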